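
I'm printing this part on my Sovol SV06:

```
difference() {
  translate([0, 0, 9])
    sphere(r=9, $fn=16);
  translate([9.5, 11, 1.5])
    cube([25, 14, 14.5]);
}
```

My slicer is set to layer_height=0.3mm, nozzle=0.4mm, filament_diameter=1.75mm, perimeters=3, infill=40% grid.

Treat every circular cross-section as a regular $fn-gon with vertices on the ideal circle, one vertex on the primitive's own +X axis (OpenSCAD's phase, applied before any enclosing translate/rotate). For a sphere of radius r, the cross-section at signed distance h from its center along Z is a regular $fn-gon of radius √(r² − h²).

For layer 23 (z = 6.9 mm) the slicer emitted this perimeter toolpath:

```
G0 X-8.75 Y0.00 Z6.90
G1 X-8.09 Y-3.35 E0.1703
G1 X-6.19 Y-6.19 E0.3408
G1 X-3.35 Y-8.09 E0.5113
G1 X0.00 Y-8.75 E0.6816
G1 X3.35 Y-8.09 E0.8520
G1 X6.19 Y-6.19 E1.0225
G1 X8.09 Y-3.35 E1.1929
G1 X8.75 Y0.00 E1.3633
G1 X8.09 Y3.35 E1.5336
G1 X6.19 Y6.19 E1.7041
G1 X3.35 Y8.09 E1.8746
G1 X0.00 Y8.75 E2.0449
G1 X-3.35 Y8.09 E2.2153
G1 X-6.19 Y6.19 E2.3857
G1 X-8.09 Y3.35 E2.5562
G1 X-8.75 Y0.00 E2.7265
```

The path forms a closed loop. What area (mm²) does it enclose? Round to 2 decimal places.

234.61 mm²

Apply the shoelace formula to the sequence of (X, Y) vertices; enclosed area = 234.61 mm².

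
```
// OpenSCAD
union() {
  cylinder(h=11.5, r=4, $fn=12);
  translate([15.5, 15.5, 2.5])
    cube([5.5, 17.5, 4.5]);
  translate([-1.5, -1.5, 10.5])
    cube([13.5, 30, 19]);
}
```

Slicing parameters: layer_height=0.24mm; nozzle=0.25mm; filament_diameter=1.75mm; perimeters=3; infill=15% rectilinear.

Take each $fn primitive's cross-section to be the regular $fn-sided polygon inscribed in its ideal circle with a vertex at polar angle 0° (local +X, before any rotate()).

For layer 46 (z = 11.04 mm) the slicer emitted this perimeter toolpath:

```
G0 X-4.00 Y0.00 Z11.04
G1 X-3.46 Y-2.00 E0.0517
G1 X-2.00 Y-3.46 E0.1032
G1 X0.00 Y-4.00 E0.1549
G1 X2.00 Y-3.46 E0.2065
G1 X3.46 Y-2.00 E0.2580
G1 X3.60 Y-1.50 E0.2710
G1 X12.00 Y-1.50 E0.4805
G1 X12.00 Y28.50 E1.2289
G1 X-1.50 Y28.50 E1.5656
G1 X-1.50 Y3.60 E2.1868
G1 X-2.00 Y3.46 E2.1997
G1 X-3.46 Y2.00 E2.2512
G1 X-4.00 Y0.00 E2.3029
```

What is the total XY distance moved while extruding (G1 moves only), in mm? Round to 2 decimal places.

Sum the Euclidean lengths of each G1 segment: total = 92.32 mm.

92.32 mm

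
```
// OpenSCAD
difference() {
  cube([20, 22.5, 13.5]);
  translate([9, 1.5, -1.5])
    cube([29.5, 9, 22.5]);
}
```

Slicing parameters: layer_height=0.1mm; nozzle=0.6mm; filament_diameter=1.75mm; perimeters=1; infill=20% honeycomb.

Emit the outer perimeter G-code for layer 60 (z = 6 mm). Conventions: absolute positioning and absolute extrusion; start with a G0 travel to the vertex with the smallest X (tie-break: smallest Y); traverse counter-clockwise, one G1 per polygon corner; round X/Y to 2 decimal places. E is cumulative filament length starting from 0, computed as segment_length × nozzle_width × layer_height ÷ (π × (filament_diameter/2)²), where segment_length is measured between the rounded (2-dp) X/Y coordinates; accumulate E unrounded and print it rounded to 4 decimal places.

G0 X0.00 Y0.00 Z6.00
G1 X20.00 Y0.00 E0.4989
G1 X20.00 Y1.50 E0.5363
G1 X9.00 Y1.50 E0.8107
G1 X9.00 Y10.50 E1.0352
G1 X20.00 Y10.50 E1.3096
G1 X20.00 Y22.50 E1.6090
G1 X0.00 Y22.50 E2.1079
G1 X0.00 Y0.00 E2.6691

At z = 6 mm: the 20×22.5 cube contributes its full rectangle; the 29.5×9 cube at (9, 1.5) contributes its full rectangle; After the difference (first − rest): starting from the 20×22.5 cube, the 29.5×9 cube at (9, 1.5) partially overlaps it — only the 99.00 mm² overlap (of its 265.50 mm²) is removed, clipping the outline — 1 connected region. The outline is a single polygon with 8 vertices. Extrusion per mm of travel: 0.6 × 0.1 / (π × 0.875²) = 0.024945. Accumulating E over each segment gives final E = 2.6691.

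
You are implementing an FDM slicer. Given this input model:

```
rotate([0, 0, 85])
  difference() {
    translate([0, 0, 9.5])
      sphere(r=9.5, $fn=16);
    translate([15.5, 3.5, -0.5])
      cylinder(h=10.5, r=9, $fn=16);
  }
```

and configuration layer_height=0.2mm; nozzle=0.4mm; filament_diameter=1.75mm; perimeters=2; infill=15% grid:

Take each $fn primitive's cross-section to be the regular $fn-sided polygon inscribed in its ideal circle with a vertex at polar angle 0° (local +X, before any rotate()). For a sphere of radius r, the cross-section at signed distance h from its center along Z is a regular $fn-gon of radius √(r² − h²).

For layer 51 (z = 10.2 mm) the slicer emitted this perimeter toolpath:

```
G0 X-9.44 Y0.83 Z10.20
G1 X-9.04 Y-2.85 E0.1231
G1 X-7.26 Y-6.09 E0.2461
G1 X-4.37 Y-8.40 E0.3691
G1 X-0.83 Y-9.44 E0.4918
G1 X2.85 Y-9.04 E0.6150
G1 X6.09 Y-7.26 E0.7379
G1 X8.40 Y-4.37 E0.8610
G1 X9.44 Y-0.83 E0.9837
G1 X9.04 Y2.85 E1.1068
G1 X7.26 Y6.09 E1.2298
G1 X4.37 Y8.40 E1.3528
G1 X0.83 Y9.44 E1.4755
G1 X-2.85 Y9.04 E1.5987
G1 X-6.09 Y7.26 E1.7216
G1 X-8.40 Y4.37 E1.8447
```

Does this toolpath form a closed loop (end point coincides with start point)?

no

Start point (G0): (-9.44, 0.83). End point (last G1): the path does not return to the start — open.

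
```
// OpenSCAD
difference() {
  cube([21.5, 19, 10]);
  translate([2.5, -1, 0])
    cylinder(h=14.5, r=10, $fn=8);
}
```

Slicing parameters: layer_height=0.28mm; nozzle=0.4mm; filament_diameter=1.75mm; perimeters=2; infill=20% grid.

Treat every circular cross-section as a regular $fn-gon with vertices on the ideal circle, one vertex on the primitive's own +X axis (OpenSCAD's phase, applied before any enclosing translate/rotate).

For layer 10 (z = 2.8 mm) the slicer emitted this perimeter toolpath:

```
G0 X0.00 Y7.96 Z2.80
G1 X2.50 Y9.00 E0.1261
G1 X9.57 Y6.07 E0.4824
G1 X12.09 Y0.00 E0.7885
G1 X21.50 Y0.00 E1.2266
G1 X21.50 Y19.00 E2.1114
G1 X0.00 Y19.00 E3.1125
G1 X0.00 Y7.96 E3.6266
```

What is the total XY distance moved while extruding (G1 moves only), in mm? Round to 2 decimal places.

Sum the Euclidean lengths of each G1 segment: total = 77.88 mm.

77.88 mm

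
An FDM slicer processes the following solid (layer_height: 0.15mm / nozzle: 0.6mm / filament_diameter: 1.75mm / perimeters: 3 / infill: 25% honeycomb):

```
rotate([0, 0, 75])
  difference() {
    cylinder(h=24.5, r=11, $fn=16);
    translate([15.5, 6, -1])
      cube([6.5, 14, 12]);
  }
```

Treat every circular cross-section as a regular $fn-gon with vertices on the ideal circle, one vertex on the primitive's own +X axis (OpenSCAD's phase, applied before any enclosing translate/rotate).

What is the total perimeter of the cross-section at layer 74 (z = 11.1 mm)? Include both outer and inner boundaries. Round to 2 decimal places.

At z = 11.1 mm: the r=11 cylinder contributes a regular 16-gon of circumradius 11 (perimeter = 2·16·11.000·sin(180°/16) = 68.67 mm); the cube at (15.5, 6) is absent (z outside [-1, 11]); After the difference (first − rest): none of the subtracted shapes is present at this height, so the r=11 cylinder is unchanged — boundary = 68.67 mm; (rotated 75° about Z; rotation is an isometry so areas/perimeters/island counts are preserved). Overall, the cross-section is a single solid region. Total boundary length (outer) = 68.67 mm.

68.67 mm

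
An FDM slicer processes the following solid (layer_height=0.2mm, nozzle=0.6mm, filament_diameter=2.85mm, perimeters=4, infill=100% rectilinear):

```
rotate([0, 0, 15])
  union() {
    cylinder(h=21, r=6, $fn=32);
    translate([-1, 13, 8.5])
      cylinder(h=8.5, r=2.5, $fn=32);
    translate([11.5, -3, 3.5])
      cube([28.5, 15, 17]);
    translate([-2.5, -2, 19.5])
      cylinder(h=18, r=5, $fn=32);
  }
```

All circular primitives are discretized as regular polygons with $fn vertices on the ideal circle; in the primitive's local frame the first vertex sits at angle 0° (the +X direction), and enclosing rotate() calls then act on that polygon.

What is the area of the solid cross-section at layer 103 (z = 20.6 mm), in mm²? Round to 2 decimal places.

At z = 20.6 mm: the r=6 cylinder gives a regular 32-gon of circumradius 6 (constant along its height) (area = (32/2)·6.000²·sin(360°/32) = 112.37 mm²); the cylinder at (-1, 13) is not intersected at this z (z outside [8.5, 17]); the cube at (11.5, -3) is not intersected at this z (z outside [3.5, 20.5]); the r=5 cylinder at (-2.5, -2) contributes a regular 32-gon of circumradius 5 (area = (32/2)·5.000²·sin(360°/32) = 78.04 mm²); Combining (union): the regions partially overlap — summed areas 190.41 mm² minus the doubly-counted overlap 58.82 mm² gives 131.59 mm² — area = 131.59 mm²; (whole slice rotated 15° about Z — lengths, areas and connectivity unchanged). Overall, the cross-section is a single solid region. Net area = 131.59 mm².

131.59 mm²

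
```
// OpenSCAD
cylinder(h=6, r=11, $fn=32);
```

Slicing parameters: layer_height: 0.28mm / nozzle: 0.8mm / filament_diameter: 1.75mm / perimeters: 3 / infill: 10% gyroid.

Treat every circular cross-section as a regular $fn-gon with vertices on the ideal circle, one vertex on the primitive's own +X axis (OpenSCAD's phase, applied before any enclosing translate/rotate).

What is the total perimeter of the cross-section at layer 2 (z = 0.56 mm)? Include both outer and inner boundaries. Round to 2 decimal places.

At z = 0.56 mm: the cylinder: section is a regular 32-gon, circumradius r=11 (perimeter = 2·32·11.000·sin(180°/32) = 69.00 mm). Overall, the cross-section is a single solid region. Total boundary length (outer) = 69.00 mm.

69.00 mm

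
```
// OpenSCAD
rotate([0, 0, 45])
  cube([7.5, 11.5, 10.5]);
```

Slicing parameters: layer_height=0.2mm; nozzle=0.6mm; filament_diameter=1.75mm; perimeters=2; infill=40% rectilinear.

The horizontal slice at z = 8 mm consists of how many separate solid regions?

1

At z = 8 mm: the cube (footprint 7.5×11.5) is included at this height; (whole slice rotated 45° about Z — lengths, areas and connectivity unchanged). The result has 1 disconnected region.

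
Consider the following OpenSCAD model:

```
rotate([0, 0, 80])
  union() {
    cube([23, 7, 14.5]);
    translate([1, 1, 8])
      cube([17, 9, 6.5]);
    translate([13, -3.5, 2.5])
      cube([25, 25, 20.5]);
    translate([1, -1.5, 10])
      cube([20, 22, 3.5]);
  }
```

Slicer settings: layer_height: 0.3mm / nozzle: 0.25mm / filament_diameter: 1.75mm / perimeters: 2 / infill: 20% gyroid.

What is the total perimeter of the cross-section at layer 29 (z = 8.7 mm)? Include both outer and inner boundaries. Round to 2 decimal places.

126.00 mm

At z = 8.7 mm: the 23×7 cube contributes its full rectangle (perimeter 60.00 mm); the 17×9 cube at (1, 1) contributes its full rectangle (perimeter 52.00 mm); the cube at (13, -3.5) (footprint 25×25) is included at this height (perimeter 100.00 mm); the cube at (1, -1.5) is not intersected at this z (z outside [10, 13.5]); Merging all regions: the regions partially overlap (shared area 187.00 mm²), so the edge portions inside another operand are dropped and the merged outline is re-measured after clipping — boundary = 126.00 mm; (whole slice rotated 80° about Z — lengths, areas and connectivity unchanged). Overall, the cross-section is a single solid region. Total boundary length (outer) = 126.00 mm.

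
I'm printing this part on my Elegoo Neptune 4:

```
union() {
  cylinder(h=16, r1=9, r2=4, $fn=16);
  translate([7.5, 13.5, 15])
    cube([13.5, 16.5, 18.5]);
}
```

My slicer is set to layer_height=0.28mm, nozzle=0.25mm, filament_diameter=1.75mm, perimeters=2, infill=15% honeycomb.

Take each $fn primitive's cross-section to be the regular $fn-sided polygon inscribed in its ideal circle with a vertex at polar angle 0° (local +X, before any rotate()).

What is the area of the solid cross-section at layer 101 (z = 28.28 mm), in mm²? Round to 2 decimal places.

At z = 28.28 mm: the cone is not intersected at this z (z outside [0, 16]); the 13.5×16.5 cube at (7.5, 13.5) contributes its full rectangle (area 222.75 mm²); Combining (union): only the 13.5×16.5 cube at (7.5, 13.5) is present, so the union is just that shape — area = 222.75 mm². Overall, the cross-section is a single solid region. Net area = 222.75 mm².

222.75 mm²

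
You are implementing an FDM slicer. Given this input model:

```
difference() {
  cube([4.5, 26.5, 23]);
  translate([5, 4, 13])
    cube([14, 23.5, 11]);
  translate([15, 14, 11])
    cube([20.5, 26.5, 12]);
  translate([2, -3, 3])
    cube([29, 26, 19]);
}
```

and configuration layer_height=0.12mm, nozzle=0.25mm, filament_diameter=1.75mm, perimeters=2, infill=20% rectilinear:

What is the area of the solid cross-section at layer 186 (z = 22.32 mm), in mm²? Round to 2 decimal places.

119.25 mm²

At z = 22.32 mm: the cube (footprint 4.5×26.5) is included at this height (area 119.25 mm²); the 14×23.5 cube at (5, 4) contributes its full rectangle (area 329.00 mm²); the 20.5×26.5 cube at (15, 14) contributes its full rectangle (area 543.25 mm²); the cube at (2, -3) is not intersected at this z (z outside [3, 22]); Subtracting the remaining from the first: starting from the 4.5×26.5 cube (119.25 mm²), the 14×23.5 cube at (5, 4) misses the remaining region (no effect); the 20.5×26.5 cube at (15, 14) misses the remaining region (no effect) — area = 119.25 mm². Overall, the cross-section is a single solid region. Net area = 119.25 mm².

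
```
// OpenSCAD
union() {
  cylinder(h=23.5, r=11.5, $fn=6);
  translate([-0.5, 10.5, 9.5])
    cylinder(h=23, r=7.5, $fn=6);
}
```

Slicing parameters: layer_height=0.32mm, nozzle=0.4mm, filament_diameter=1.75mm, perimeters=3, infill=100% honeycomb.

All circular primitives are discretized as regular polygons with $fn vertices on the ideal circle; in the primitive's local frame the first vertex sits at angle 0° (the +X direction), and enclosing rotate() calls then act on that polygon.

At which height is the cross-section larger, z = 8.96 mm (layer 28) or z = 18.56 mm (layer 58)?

layer 58 (z = 18.56 mm)

Layer 28 (z = 8.96): the cylinder: section is a regular 6-gon, circumradius r=11.5 (area = (6/2)·11.500²·sin(360°/6) = 343.60 mm²); the cylinder at (-0.5, 10.5) is not intersected at this z (z outside [9.5, 32.5]); Merging all regions: only the r=11.5 cylinder is present, so the union is just that shape — area = 343.60 mm². So its area = 343.60 mm². Layer 58 (z = 18.56): the r=11.5 cylinder contributes a regular 6-gon of circumradius 11.5 (area = (6/2)·11.500²·sin(360°/6) = 343.60 mm²); the r=7.5 cylinder at (-0.5, 10.5) contributes a regular 6-gon of circumradius 7.5 (area = (6/2)·7.500²·sin(360°/6) = 146.14 mm²); Taking the union: the regions partially overlap — summed areas 489.74 mm² minus the doubly-counted overlap 63.12 mm² gives 426.62 mm² — area = 426.62 mm². So its area = 426.62 mm². Layer 58 is larger (426.62 vs 343.60 mm²).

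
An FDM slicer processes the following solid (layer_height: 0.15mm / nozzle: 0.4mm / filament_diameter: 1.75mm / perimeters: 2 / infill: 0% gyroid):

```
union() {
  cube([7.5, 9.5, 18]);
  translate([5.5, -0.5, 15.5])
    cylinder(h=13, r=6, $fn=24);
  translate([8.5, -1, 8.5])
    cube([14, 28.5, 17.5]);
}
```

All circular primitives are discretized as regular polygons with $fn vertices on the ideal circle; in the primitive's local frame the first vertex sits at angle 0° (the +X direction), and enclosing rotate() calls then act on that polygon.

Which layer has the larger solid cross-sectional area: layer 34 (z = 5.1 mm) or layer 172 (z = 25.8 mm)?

Layer 34 (z = 5.1): the cube (footprint 7.5×9.5) is included at this height (area 71.25 mm²); the cylinder at (5.5, -0.5) is absent (z outside [15.5, 28.5]); the cube at (8.5, -1) is absent (z outside [8.5, 26]); Combining (union): only the 7.5×9.5 cube is present, so the union is just that shape — area = 71.25 mm². So its area = 71.25 mm². Layer 172 (z = 25.8): the cube is absent (z outside [0, 18]); the r=6 cylinder at (5.5, -0.5) contributes a regular 24-gon of circumradius 6 (area = (24/2)·6.000²·sin(360°/24) = 111.81 mm²); the 14×28.5 cube at (8.5, -1) contributes its full rectangle (area 399.00 mm²); Taking the union: the regions partially overlap — summed areas 510.81 mm² minus the doubly-counted overlap 12.32 mm² gives 498.49 mm² — area = 498.49 mm². So its area = 498.49 mm². Layer 172 is larger (498.49 vs 71.25 mm²).

layer 172 (z = 25.8 mm)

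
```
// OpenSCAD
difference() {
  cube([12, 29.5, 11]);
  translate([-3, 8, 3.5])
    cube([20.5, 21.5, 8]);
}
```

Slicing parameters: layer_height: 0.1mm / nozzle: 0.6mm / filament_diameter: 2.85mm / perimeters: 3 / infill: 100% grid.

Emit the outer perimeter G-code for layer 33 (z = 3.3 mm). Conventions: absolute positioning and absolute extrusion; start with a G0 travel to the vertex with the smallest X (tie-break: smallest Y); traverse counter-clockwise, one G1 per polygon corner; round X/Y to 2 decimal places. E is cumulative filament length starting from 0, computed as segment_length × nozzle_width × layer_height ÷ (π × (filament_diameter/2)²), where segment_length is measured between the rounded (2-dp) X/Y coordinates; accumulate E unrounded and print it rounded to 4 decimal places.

At z = 3.3 mm: the 12×29.5 cube contributes its full rectangle; the cube at (-3, 8) does not reach this height (z outside [3.5, 11.5]); Taking the first minus the rest: none of the subtracted shapes is present at this height, so the 12×29.5 cube is unchanged — 1 connected region. The outline is a single polygon with 4 vertices. Extrusion per mm of travel: 0.6 × 0.1 / (π × 1.425²) = 0.009405. Accumulating E over each segment gives final E = 0.7806.

G0 X0.00 Y0.00 Z3.30
G1 X12.00 Y0.00 E0.1129
G1 X12.00 Y29.50 E0.3903
G1 X0.00 Y29.50 E0.5032
G1 X0.00 Y0.00 E0.7806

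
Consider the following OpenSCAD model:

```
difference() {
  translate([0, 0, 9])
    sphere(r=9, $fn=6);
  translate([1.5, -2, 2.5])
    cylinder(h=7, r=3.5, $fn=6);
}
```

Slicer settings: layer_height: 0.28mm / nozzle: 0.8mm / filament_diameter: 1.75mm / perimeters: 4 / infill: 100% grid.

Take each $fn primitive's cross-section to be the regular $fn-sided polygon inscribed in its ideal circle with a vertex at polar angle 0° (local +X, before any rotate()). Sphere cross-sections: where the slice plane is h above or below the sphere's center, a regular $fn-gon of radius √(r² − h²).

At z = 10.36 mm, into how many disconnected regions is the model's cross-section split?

1

At z = 10.36 mm: the r=9 sphere slices to a regular 6-gon of circumradius 8.897 (√(r²−h²) with h=1.36 from center); the cylinder at (1.5, -2) is not intersected at this z (z outside [2.5, 9.5]); Subtracting the remaining from the first: none of the subtracted shapes is present at this height, so the r=9 sphere is unchanged — 1 connected region. The result has 1 disconnected region.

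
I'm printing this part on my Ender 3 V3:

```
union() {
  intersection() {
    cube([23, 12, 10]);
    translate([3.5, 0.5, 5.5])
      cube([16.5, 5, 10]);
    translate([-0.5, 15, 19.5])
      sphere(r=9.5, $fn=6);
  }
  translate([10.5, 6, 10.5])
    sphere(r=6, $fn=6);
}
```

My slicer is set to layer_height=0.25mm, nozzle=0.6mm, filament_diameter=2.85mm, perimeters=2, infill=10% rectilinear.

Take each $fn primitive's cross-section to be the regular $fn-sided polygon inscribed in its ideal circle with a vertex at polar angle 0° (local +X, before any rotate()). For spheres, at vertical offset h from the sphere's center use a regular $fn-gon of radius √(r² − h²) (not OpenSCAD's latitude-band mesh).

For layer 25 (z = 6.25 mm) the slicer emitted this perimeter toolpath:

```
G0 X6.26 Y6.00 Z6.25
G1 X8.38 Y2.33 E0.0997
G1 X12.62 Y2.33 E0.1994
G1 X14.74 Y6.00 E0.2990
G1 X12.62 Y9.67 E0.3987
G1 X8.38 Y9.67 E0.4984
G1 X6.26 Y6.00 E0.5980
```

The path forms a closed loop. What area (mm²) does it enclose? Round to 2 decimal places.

Apply the shoelace formula to the sequence of (X, Y) vertices; enclosed area = 46.68 mm².

46.68 mm²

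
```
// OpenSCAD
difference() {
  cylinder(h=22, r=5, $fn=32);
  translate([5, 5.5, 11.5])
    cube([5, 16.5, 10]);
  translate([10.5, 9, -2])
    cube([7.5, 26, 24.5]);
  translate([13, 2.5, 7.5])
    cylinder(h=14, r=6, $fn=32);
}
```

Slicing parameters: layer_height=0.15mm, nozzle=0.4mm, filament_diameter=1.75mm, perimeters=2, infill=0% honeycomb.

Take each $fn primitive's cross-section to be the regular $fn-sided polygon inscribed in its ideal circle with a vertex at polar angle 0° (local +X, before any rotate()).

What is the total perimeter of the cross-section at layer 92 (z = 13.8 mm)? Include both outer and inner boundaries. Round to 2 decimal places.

At z = 13.8 mm: the r=5 cylinder contributes a regular 32-gon of circumradius 5 (perimeter = 2·32·5.000·sin(180°/32) = 31.37 mm); the cube at (5, 5.5) (footprint 5×16.5) is included at this height (perimeter 43.00 mm); the 7.5×26 cube at (10.5, 9) contributes its full rectangle (perimeter 67.00 mm); the r=6 cylinder at (13, 2.5) gives a regular 32-gon of circumradius 6 (constant along its height) (perimeter = 2·32·6.000·sin(180°/32) = 37.64 mm); Subtracting the remaining from the first: starting from the r=5 cylinder, the 5×16.5 cube at (5, 5.5) misses the remaining region (no effect); the 7.5×26 cube at (10.5, 9) misses the remaining region (no effect); the r=6 cylinder at (13, 2.5) misses the remaining region (no effect) — boundary = 31.37 mm. Overall, the cross-section is a single solid region. Total boundary length (outer) = 31.37 mm.

31.37 mm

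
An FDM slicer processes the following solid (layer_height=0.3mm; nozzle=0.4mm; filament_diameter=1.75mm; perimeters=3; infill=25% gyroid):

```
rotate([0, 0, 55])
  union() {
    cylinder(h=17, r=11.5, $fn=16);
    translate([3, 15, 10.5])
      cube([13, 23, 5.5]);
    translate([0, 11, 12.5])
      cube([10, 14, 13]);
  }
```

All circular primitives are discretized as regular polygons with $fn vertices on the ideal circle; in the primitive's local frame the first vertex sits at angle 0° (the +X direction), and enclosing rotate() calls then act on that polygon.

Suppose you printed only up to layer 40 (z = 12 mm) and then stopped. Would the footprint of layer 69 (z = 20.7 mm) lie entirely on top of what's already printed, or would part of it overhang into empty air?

Compare the two slices. At z = 12: the r=11.5 cylinder contributes a regular 16-gon of circumradius 11.5 (area = (16/2)·11.500²·sin(360°/16) = 404.88 mm²); the cube at (3, 15) is present — its section is the full 13×23 rectangle (area 299.00 mm²); the cube at (0, 11) does not reach this height (z outside [12.5, 25.5]); Combining (union): the 2 present regions are separate (no shared area or edge), so areas and boundary lengths simply add and each stays a separate island — area = 703.88 mm²; (rotated 55° about Z; rotation is an isometry so areas/perimeters/island counts are preserved). At z = 20.7: the cylinder is absent (z outside [0, 17]); the cube at (3, 15) is not intersected at this z (z outside [10.5, 16]); the cube at (0, 11) is present — its section is the full 10×14 rectangle (area 140.00 mm²); Combining (union): only the 10×14 cube at (0, 11) is present, so the union is just that shape — area = 140.00 mm²; (whole slice rotated 55° about Z — lengths, areas and connectivity unchanged). Checking containment: at z = 20.7 the cross-section extends beyond the z = 12 cross-section by about 69.37 mm².

part overhangs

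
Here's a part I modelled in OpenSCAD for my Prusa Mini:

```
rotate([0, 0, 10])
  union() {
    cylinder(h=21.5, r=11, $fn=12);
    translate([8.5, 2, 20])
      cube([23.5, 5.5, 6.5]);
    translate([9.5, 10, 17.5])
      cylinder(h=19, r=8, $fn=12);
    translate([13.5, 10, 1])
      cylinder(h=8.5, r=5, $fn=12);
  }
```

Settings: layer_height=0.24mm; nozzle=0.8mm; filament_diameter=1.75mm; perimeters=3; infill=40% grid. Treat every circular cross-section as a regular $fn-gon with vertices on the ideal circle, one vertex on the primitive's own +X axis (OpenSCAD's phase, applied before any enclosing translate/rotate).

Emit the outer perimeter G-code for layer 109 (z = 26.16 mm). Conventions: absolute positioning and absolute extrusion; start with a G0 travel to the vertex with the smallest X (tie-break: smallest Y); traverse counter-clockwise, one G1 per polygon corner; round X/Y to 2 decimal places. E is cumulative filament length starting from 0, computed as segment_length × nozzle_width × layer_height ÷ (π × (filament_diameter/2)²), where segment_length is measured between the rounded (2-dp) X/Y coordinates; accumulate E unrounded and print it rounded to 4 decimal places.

At z = 26.16 mm: the cylinder is absent (z outside [0, 21.5]); the cube at (8.5, 2) is present — its section is the full 23.5×5.5 rectangle; the r=8 cylinder at (9.5, 10) gives a regular 12-gon of circumradius 8 (constant along its height); the cylinder at (13.5, 10) is not intersected at this z (z outside [1, 9.5]); Taking the union: the regions partially overlap (shared area 34.20 mm²), so overlapping operands fuse into one piece — 1 connected region; (whole slice rotated 10° about Z — lengths, areas and connectivity unchanged). The outline is a single polygon with 14 vertices. Extrusion per mm of travel: 0.8 × 0.24 / (π × 0.875²) = 0.079824. Accumulating E over each segment gives final E = 6.6467.

G0 X-0.26 Y10.11 Z26.16
G1 X1.49 Y6.36 E0.3303
G1 X4.88 Y3.98 E0.6610
G1 X7.98 Y3.71 E0.9094
G1 X8.02 Y3.45 E0.9304
G1 X31.17 Y7.53 E2.8068
G1 X30.21 Y12.94 E3.2454
G1 X15.27 Y10.31 E4.4563
G1 X15.50 Y12.89 E4.6630
G1 X13.75 Y16.64 E4.9934
G1 X10.36 Y19.02 E5.3240
G1 X6.23 Y19.38 E5.6549
G1 X2.48 Y17.63 E5.9853
G1 X0.10 Y14.23 E6.3166
G1 X-0.26 Y10.11 E6.6467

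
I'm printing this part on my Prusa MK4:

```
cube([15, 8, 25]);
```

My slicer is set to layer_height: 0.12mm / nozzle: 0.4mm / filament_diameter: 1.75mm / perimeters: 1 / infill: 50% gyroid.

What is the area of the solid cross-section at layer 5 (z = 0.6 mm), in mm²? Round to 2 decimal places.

120.00 mm²

At z = 0.6 mm: the cube (footprint 15×8) is included at this height (area 120.00 mm²). Overall, the cross-section is a single solid region. Net area = 120.00 mm².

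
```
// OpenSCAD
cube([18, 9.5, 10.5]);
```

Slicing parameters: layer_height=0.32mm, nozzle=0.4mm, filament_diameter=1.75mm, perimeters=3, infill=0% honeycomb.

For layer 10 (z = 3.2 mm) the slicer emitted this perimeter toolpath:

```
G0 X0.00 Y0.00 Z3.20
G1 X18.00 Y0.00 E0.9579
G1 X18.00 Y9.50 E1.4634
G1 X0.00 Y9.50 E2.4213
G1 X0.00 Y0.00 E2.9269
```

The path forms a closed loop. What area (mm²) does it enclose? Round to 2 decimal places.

Apply the shoelace formula to the sequence of (X, Y) vertices; enclosed area = 171.00 mm².

171.00 mm²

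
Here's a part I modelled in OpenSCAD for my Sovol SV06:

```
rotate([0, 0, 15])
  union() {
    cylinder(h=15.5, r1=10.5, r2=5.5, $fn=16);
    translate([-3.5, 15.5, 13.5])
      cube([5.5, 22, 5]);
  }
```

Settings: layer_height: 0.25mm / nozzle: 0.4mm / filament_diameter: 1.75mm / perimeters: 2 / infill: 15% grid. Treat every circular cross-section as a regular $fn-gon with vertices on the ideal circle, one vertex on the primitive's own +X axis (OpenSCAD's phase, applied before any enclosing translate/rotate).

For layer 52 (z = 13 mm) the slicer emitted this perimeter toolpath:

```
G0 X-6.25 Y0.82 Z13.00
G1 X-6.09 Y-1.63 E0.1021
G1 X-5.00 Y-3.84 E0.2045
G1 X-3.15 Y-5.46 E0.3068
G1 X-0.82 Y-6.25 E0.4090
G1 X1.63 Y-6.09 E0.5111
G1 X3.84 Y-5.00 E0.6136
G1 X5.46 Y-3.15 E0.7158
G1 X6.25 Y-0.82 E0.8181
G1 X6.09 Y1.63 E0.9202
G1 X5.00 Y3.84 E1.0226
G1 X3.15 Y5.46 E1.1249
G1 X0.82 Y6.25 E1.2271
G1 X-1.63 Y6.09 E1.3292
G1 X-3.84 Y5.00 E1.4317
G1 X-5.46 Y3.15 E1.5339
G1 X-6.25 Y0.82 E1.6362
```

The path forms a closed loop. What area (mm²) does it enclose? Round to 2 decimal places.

Apply the shoelace formula to the sequence of (X, Y) vertices; enclosed area = 121.66 mm².

121.66 mm²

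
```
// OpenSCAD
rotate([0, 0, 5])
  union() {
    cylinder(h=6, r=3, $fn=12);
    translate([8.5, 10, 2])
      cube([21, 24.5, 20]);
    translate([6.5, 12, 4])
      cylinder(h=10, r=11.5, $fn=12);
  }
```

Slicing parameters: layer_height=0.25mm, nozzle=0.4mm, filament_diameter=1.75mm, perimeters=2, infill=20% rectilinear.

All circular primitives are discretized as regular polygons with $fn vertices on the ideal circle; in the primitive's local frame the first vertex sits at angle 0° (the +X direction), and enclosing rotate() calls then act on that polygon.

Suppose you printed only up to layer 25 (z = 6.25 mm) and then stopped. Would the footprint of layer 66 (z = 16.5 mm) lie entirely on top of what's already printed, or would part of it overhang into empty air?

Compare the two slices. At z = 6.25: the cylinder is not intersected at this z (z outside [0, 6]); the 21×24.5 cube at (8.5, 10) contributes its full rectangle (area 514.50 mm²); the cylinder at (6.5, 12): section is a regular 12-gon, circumradius r=11.5 (area = (12/2)·11.500²·sin(360°/12) = 396.75 mm²); Taking the union: the regions partially overlap — summed areas 911.25 mm² minus the doubly-counted overlap 95.19 mm² gives 816.06 mm² — area = 816.06 mm²; (whole slice rotated 5° about Z — lengths, areas and connectivity unchanged). At z = 16.5: the cylinder is not intersected at this z (z outside [0, 6]); the cube at (8.5, 10) is present — its section is the full 21×24.5 rectangle (area 514.50 mm²); the cylinder at (6.5, 12) is not intersected at this z (z outside [4, 14]); Combining (union): only the 21×24.5 cube at (8.5, 10) is present, so the union is just that shape — area = 514.50 mm²; (whole slice rotated 5° about Z — lengths, areas and connectivity unchanged). Checking containment: the cross-section at z = 16.5 is a subset of the cross-section at z = 6.25.

entirely on top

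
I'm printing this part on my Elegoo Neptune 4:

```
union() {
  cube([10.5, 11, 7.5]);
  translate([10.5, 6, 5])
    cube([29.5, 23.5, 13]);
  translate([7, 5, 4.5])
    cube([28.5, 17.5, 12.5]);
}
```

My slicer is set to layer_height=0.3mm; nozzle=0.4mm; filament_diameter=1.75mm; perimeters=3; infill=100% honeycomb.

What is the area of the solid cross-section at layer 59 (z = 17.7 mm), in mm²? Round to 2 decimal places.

At z = 17.7 mm: the cube is not intersected at this z (z outside [0, 7.5]); the cube at (10.5, 6) is present — its section is the full 29.5×23.5 rectangle (area 693.25 mm²); the cube at (7, 5) does not reach this height (z outside [4.5, 17]); Combining (union): only the 29.5×23.5 cube at (10.5, 6) is present, so the union is just that shape — area = 693.25 mm². Overall, the cross-section is a single solid region. Net area = 693.25 mm².

693.25 mm²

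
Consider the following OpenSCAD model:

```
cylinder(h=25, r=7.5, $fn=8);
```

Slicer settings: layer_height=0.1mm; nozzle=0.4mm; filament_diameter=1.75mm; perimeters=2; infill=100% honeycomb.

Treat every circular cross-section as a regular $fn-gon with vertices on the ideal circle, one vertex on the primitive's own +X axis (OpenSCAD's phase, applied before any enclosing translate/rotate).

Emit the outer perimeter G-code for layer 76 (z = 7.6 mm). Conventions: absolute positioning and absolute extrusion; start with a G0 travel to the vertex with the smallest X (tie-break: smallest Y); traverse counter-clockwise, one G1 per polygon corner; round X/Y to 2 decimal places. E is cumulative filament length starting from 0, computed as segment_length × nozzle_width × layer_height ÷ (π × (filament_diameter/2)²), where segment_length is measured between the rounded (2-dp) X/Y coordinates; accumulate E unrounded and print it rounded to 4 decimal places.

G0 X-7.50 Y0.00 Z7.60
G1 X-5.30 Y-5.30 E0.0954
G1 X0.00 Y-7.50 E0.1909
G1 X5.30 Y-5.30 E0.2863
G1 X7.50 Y0.00 E0.3817
G1 X5.30 Y5.30 E0.4772
G1 X0.00 Y7.50 E0.5726
G1 X-5.30 Y5.30 E0.6680
G1 X-7.50 Y0.00 E0.7634

At z = 7.6 mm: the cylinder: section is a regular 8-gon, circumradius r=7.5. The outline is a single polygon with 8 vertices. Extrusion per mm of travel: 0.4 × 0.1 / (π × 0.875²) = 0.016630. Accumulating E over each segment gives final E = 0.7634.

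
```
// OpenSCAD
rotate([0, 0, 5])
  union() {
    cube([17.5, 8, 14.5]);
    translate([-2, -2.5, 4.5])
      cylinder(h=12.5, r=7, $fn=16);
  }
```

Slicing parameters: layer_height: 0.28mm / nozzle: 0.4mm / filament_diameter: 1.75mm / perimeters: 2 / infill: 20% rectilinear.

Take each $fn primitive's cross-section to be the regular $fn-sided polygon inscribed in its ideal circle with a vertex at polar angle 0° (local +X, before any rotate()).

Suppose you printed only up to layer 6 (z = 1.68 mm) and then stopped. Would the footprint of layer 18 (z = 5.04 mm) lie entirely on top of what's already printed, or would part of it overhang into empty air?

Compare the two slices. At z = 1.68: the 17.5×8 cube contributes its full rectangle (area 140.00 mm²); the cylinder at (-2, -2.5) does not reach this height (z outside [4.5, 17]); Taking the union: only the 17.5×8 cube is present, so the union is just that shape — area = 140.00 mm²; (rotated 5° about Z; rotation is an isometry so areas/perimeters/island counts are preserved). At z = 5.04: the cube (footprint 17.5×8) is included at this height (area 140.00 mm²); the cylinder at (-2, -2.5): section is a regular 16-gon, circumradius r=7 (area = (16/2)·7.000²·sin(360°/16) = 150.01 mm²); Combining (union): the regions partially overlap — summed areas 290.01 mm² minus the doubly-counted overlap 12.02 mm² gives 277.99 mm² — area = 277.99 mm²; (rotated 5° about Z; rotation is an isometry so areas/perimeters/island counts are preserved). Checking containment: at z = 5.04 the cross-section extends beyond the z = 1.68 cross-section by about 137.99 mm².

part overhangs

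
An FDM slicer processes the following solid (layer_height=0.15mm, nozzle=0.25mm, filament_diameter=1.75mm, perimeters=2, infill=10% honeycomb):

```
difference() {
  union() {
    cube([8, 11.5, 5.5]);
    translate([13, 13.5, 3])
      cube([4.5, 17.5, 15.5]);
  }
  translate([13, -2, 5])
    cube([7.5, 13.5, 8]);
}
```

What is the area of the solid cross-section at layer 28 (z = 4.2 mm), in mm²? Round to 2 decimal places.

At z = 4.2 mm: the 8×11.5 cube contributes its full rectangle (area 92.00 mm²); the 4.5×17.5 cube at (13, 13.5) contributes its full rectangle (area 78.75 mm²); Merging all regions: the 2 present regions are separate (no shared area or edge), so areas and boundary lengths simply add and each stays a separate island — area = 170.75 mm²; the cube at (13, -2) does not reach this height (z outside [5, 13]); Taking the first minus the rest: none of the subtracted shapes is present at this height, so the result so far is unchanged — area = 170.75 mm². Overall, the cross-section has 2 separate islands. Net area = 170.75 mm².

170.75 mm²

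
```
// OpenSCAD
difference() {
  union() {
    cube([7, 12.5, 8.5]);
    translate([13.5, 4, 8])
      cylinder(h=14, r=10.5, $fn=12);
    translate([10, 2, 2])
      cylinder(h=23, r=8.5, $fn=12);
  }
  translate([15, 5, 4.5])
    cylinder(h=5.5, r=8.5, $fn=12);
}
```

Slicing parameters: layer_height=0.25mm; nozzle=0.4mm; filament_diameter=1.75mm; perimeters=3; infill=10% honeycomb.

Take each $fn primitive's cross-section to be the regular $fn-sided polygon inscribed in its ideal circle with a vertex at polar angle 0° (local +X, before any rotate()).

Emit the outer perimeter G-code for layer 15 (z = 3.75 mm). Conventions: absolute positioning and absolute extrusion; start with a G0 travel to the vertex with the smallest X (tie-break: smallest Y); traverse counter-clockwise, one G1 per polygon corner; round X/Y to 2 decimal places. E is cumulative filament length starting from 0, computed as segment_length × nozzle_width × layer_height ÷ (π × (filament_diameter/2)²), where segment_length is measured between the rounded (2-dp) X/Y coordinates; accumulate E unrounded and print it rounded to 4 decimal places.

G0 X0.00 Y0.00 Z3.75
G1 X2.04 Y0.00 E0.0848
G1 X2.64 Y-2.25 E0.1816
G1 X5.75 Y-5.36 E0.3645
G1 X10.00 Y-6.50 E0.5474
G1 X14.25 Y-5.36 E0.7304
G1 X17.36 Y-2.25 E0.9132
G1 X18.50 Y2.00 E1.0962
G1 X17.36 Y6.25 E1.2791
G1 X14.25 Y9.36 E1.4620
G1 X10.00 Y10.50 E1.6449
G1 X7.00 Y9.70 E1.7740
G1 X7.00 Y12.50 E1.8904
G1 X0.00 Y12.50 E2.1814
G1 X0.00 Y0.00 E2.7011

At z = 3.75 mm: the cube is present — its section is the full 7×12.5 rectangle; the cylinder at (13.5, 4) is absent (z outside [8, 22]); the r=8.5 cylinder at (10, 2) contributes a regular 12-gon of circumradius 8.5; Taking the union: the regions partially overlap (shared area 40.36 mm²), so overlapping operands fuse into one piece — 1 connected region; the cylinder at (15, 5) does not reach this height (z outside [4.5, 10]); Taking the first minus the rest: none of the subtracted shapes is present at this height, so that combined region is unchanged — 1 connected region. The outline is a single polygon with 14 vertices. Extrusion per mm of travel: 0.4 × 0.25 / (π × 0.875²) = 0.041575. Accumulating E over each segment gives final E = 2.7011.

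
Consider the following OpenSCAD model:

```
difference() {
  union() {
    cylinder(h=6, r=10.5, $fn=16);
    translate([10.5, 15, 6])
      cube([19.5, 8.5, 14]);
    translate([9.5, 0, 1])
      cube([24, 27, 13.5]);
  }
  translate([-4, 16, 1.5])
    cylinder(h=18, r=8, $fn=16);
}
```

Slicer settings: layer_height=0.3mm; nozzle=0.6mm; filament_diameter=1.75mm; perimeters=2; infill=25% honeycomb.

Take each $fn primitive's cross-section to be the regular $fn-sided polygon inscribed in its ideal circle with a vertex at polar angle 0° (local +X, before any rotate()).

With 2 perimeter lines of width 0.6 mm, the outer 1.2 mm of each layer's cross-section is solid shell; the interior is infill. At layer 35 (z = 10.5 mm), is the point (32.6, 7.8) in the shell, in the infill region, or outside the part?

At z = 10.5 mm: the cylinder is absent (z outside [0, 6]); the cube at (10.5, 15) (footprint 19.5×8.5) is included at this height; the 24×27 cube at (9.5, 0) contributes its full rectangle; Taking the union: the 19.5×8.5 cube at (10.5, 15) lies entirely inside the 24×27 cube at (9.5, 0), so the union is just the 24×27 cube at (9.5, 0) — 1 connected region; the r=8 cylinder at (-4, 16) contributes a regular 16-gon of circumradius 8; After the difference (first − rest): starting from that combined region, the r=8 cylinder at (-4, 16) misses the remaining region (no effect) — 1 connected region. Overall, the cross-section is a single solid region. The nearest boundary edge runs (33.50, 27.00)→(33.50, 0.00); distance from the point to it = 0.90 mm. The point is inside the cross-section, 0.90 mm from the nearest boundary — within the 1.2 mm shell band (2 × 0.6).

shell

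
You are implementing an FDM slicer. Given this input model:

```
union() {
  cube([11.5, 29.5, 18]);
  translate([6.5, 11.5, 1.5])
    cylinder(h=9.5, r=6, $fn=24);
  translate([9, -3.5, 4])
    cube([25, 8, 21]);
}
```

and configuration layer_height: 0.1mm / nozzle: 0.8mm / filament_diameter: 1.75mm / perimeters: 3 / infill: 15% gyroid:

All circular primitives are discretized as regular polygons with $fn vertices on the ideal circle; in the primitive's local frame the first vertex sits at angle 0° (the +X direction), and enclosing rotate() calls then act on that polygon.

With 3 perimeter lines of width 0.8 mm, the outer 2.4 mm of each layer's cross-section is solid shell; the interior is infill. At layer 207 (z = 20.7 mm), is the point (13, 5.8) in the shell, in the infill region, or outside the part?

outside

At z = 20.7 mm: the cube is absent (z outside [0, 18]); the cylinder at (6.5, 11.5) is not intersected at this z (z outside [1.5, 11]); the cube at (9, -3.5) (footprint 25×8) is included at this height; Merging all regions: only the 25×8 cube at (9, -3.5) is present, so the union is just that shape — 1 connected region. Overall, the cross-section is a single solid region. The nearest boundary edge runs (34.00, 4.50)→(9.00, 4.50); distance from the point to it = 1.30 mm. The point is not inside any of the regions above, so it lies outside the cross-section (1.30 mm from the nearest boundary).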